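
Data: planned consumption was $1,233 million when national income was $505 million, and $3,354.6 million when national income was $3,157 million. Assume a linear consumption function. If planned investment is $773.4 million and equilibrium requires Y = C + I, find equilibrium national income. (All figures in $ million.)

Y = 8012

MPC = (3354.6 − 1233)/(3157 − 505) = 2121.6/2652 = 0.8
a = 1233 − 0.8(505) = 829
Equilibrium: Y = 829 + 0.8Y + 773.4
0.2Y = 1602.4, so Y = 1602.4/0.2 = 8012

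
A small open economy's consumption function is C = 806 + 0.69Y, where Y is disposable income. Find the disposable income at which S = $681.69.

Y = 4799

S = Y − C = -806 + 0.31Y
-806 + 0.31Y = 681.69, so 0.31Y = 1487.69 and Y = 4799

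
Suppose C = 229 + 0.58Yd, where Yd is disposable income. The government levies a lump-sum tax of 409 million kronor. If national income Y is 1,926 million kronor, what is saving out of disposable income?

Yd = Y − T = 1926 − 409 = 1517
C = 229 + 0.58(1517) = 229 + 879.86 = 1108.86
S = Yd − C = 1517 − 1108.86 = 408.14

S = 408.14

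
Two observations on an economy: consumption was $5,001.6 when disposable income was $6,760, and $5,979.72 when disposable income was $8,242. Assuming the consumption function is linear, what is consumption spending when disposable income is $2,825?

MPC = (5979.72 − 5001.6)/(8242 − 6760) = 978.12/1482 = 0.66
a = 5001.6 − 0.66(6760) = 5001.6 − 4461.6 = 540
C = 540 + 0.66(2825) = 540 + 1864.5 = 2404.5

C = 2404.5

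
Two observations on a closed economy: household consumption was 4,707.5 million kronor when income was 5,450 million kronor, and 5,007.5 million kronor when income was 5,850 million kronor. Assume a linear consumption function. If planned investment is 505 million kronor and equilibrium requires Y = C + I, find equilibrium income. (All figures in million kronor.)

Y = 4500

MPC = (5007.5 − 4707.5)/(5850 − 5450) = 300/400 = 0.75
a = 4707.5 − 0.75(5450) = 620
Equilibrium: Y = 620 + 0.75Y + 505
0.25Y = 1125, so Y = 1125/0.25 = 4500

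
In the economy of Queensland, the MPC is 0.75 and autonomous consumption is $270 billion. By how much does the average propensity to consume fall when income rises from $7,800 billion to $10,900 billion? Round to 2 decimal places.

ΔAPC = 0.01

At Y = 7800: C = 270 + 0.75(7800) = 6120, APC = 6120/7800 = 0.785
At Y = 10900: C = 8445, APC = 8445/10900 = 0.775
Fall in APC = 0.785 − 0.775 = 0.01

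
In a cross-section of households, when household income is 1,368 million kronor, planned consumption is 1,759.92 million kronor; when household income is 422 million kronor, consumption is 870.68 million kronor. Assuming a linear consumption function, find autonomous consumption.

MPC = ΔC/ΔY = (1759.92 − 870.68)/(1368 − 422) = 889.24/946 = 0.94
a = C − MPC·Y = 870.68 − 0.94(422) = 870.68 − 396.68 = 474

a = 474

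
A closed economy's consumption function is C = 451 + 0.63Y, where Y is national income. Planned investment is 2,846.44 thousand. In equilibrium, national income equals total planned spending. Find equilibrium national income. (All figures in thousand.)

Y = 8912

Y = C + I = 451 + 0.63Y + 2846.44
Y − 0.63Y = 3297.44
0.37Y = 3297.44, so Y = 3297.44/0.37 = 8912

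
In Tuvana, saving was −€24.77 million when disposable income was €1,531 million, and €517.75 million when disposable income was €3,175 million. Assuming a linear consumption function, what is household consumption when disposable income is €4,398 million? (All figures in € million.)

MPS = ΔS/ΔY = (517.75 − (-24.77))/(3175 − 1531) = 542.52/1644 = 0.33
MPC = 1 − MPS = 0.67
Autonomous saving = -24.77 − 0.33(1531) = -530, so a = 530
C = 530 + 0.67(4398) = 530 + 2946.66 = 3476.66

C = 3476.66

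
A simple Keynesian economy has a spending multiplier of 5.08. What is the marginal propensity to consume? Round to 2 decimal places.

k = 1/(1 − MPC), so 1 − MPC = 1/k = 1/5.08 = 0.1969
MPC = 1 − 0.1969 = 0.80

MPC = 0.80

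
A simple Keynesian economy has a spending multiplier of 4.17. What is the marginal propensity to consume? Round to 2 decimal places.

MPC = 0.76

k = 1/(1 − MPC), so 1 − MPC = 1/k = 1/4.17 = 0.2398
MPC = 1 − 0.2398 = 0.76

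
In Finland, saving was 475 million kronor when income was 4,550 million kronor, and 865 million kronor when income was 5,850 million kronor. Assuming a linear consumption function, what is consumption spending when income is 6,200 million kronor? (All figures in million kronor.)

MPS = ΔS/ΔY = (865 − 475)/(5850 − 4550) = 390/1300 = 0.3
MPC = 1 − MPS = 0.7
Autonomous saving = 475 − 0.3(4550) = -890, so a = 890
C = 890 + 0.7(6200) = 890 + 4340 = 5230

C = 5230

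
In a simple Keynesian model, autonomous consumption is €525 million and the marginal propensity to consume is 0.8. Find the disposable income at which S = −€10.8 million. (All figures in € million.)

S = Y − C = -525 + 0.2Y
-525 + 0.2Y = -10.8, so 0.2Y = 514.2 and Y = 2571

Y = 2571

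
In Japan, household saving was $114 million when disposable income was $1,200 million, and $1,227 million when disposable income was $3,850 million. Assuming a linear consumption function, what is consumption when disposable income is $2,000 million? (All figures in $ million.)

MPS = ΔS/ΔY = (1227 − 114)/(3850 − 1200) = 1113/2650 = 0.42
MPC = 1 − MPS = 0.58
Autonomous saving = 114 − 0.42(1200) = -390, so a = 390
C = 390 + 0.58(2000) = 390 + 1160 = 1550

C = 1550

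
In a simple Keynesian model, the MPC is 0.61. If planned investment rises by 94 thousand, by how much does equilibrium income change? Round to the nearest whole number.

The multiplier is 1/(1 − MPC) = 1/0.39.
ΔY = 94/0.39 = 241.03 ≈ 241

ΔY ≈ 241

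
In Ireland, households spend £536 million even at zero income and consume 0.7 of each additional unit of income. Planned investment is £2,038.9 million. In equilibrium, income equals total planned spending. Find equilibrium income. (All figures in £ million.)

Y = C + I = 536 + 0.7Y + 2038.9
Y − 0.7Y = 2574.9
0.3Y = 2574.9, so Y = 2574.9/0.3 = 8583

Y = 8583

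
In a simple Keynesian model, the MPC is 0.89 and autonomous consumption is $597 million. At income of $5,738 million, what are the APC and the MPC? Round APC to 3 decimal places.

APC = 0.994; MPC = 0.89

MPC = 0.89 (the slope of the consumption function)
C = 597 + 0.89(5738) = 5703.82, so APC = 5703.82/5738 = 0.994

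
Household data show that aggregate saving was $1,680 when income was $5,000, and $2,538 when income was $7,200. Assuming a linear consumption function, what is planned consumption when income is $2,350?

MPS = ΔS/ΔY = (2538 − 1680)/(7200 − 5000) = 858/2200 = 0.39
MPC = 1 − MPS = 0.61
Autonomous saving = 1680 − 0.39(5000) = -270, so a = 270
C = 270 + 0.61(2350) = 270 + 1433.5 = 1703.5

C = 1703.5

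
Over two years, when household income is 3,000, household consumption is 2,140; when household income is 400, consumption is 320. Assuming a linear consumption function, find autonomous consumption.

MPC = ΔC/ΔY = (2140 − 320)/(3000 − 400) = 1820/2600 = 0.7
a = C − MPC·Y = 320 − 0.7(400) = 320 − 280 = 40

a = 40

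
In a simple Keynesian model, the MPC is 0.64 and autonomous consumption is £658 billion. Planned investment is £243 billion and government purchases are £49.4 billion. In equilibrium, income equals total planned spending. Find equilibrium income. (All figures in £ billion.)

Y = C + I + G = 658 + 0.64Y + 243 + 49.4
Y − 0.64Y = 950.4
0.36Y = 950.4, so Y = 950.4/0.36 = 2640

Y = 2640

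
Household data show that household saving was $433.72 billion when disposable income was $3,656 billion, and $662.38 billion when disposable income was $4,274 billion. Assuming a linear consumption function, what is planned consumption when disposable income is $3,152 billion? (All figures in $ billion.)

MPS = ΔS/ΔY = (662.38 − 433.72)/(4274 − 3656) = 228.66/618 = 0.37
MPC = 1 − MPS = 0.63
Autonomous saving = 433.72 − 0.37(3656) = -919, so a = 919
C = 919 + 0.63(3152) = 919 + 1985.76 = 2904.76

C = 2904.76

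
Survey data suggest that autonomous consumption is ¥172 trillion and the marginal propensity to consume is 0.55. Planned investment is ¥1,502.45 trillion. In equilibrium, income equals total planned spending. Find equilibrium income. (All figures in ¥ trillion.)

Y = C + I = 172 + 0.55Y + 1502.45
Y − 0.55Y = 1674.45
0.45Y = 1674.45, so Y = 1674.45/0.45 = 3721

Y = 3721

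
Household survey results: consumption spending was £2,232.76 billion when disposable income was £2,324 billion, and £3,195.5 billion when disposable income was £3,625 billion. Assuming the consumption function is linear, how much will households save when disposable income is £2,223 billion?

S = 64.98

MPC = (3195.5 − 2232.76)/(3625 − 2324) = 962.74/1301 = 0.74
a = 2232.76 − 0.74(2324) = 2232.76 − 1719.76 = 513
C = 513 + 0.74(2223) = 2158.02
S = 2223 − 2158.02 = 64.98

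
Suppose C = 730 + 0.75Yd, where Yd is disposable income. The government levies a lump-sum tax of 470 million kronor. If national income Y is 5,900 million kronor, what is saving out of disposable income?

Yd = Y − T = 5900 − 470 = 5430
C = 730 + 0.75(5430) = 730 + 4072.5 = 4802.5
S = Yd − C = 5430 − 4802.5 = 627.5

S = 627.5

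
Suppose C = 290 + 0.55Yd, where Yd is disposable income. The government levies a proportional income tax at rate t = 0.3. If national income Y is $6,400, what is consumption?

Yd = (1 − 0.3)(6400) = 0.7(6400) = 4480
C = 290 + 0.55(4480) = 290 + 2464 = 2754

C = 2754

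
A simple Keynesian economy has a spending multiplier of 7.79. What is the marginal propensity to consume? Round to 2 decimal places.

k = 1/(1 − MPC), so 1 − MPC = 1/k = 1/7.79 = 0.1284
MPC = 1 − 0.1284 = 0.87

MPC = 0.87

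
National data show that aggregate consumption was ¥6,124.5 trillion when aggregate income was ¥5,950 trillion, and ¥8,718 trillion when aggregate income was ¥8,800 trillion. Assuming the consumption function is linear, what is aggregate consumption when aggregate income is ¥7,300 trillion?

MPC = (8718 − 6124.5)/(8800 − 5950) = 2593.5/2850 = 0.91
a = 6124.5 − 0.91(5950) = 6124.5 − 5414.5 = 710
C = 710 + 0.91(7300) = 710 + 6643 = 7353

C = 7353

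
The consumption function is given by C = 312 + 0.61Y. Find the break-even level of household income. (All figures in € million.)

Y = 800

At break-even, C = Y: 312 + 0.61Y = Y
0.39Y = 312, so Y = 312/0.39 = 800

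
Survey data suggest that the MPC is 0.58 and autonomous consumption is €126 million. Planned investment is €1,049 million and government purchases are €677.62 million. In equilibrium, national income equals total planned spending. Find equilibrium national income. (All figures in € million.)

Y = C + I + G = 126 + 0.58Y + 1049 + 677.62
Y − 0.58Y = 1852.62
0.42Y = 1852.62, so Y = 1852.62/0.42 = 4411

Y = 4411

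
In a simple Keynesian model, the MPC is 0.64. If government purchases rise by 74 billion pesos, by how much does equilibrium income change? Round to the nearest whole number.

ΔY ≈ 206

The multiplier is 1/(1 − MPC) = 1/0.36.
ΔY = 74/0.36 = 205.56 ≈ 206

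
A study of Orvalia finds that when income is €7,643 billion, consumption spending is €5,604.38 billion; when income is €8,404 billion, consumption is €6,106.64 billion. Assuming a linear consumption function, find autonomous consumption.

a = 560

MPC = ΔC/ΔY = (6106.64 − 5604.38)/(8404 − 7643) = 502.26/761 = 0.66
a = C − MPC·Y = 5604.38 − 0.66(7643) = 5604.38 − 5044.38 = 560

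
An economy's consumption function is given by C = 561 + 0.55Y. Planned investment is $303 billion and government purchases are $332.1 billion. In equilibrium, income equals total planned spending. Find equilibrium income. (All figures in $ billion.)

Y = C + I + G = 561 + 0.55Y + 303 + 332.1
Y − 0.55Y = 1196.1
0.45Y = 1196.1, so Y = 1196.1/0.45 = 2658

Y = 2658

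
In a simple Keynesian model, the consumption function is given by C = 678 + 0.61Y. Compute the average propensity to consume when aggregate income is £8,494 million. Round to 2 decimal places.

C = 678 + 0.61(8494) = 5859.34
APC = C/Y = 5859.34/8494 = 0.69

APC = 0.69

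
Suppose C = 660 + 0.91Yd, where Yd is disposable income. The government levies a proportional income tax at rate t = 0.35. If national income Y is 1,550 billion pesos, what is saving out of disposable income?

Yd = (1 − 0.35)(1550) = 0.65(1550) = 1007.5
C = 660 + 0.91(1007.5) = 660 + 916.825 = 1576.825
S = Yd − C = 1007.5 − 1576.825 = -569.325

S = -569.325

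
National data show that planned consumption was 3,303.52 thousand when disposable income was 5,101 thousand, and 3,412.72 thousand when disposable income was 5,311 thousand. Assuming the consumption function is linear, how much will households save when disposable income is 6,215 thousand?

S = 2332.2

MPC = (3412.72 − 3303.52)/(5311 − 5101) = 109.2/210 = 0.52
a = 3303.52 − 0.52(5101) = 3303.52 − 2652.52 = 651
C = 651 + 0.52(6215) = 3882.8
S = 6215 − 3882.8 = 2332.2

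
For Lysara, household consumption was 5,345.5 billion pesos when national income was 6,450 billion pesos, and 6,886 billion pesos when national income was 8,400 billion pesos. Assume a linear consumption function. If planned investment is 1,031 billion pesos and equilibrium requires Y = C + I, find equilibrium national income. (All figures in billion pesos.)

MPC = (6886 − 5345.5)/(8400 − 6450) = 1540.5/1950 = 0.79
a = 5345.5 − 0.79(6450) = 250
Equilibrium: Y = 250 + 0.79Y + 1031
0.21Y = 1281, so Y = 1281/0.21 = 6100

Y = 6100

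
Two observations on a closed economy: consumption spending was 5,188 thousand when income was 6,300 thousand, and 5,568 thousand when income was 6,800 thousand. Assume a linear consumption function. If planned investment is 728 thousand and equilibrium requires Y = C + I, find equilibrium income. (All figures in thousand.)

MPC = (5568 − 5188)/(6800 − 6300) = 380/500 = 0.76
a = 5188 − 0.76(6300) = 400
Equilibrium: Y = 400 + 0.76Y + 728
0.24Y = 1128, so Y = 1128/0.24 = 4700

Y = 4700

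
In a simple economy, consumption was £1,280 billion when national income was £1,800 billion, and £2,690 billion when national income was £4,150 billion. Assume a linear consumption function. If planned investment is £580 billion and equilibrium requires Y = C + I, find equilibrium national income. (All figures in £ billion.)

Y = 1950

MPC = (2690 − 1280)/(4150 − 1800) = 1410/2350 = 0.6
a = 1280 − 0.6(1800) = 200
Equilibrium: Y = 200 + 0.6Y + 580
0.4Y = 780, so Y = 780/0.4 = 1950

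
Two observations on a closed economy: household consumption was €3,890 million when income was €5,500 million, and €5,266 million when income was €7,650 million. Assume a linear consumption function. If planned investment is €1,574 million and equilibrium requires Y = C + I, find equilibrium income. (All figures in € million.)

MPC = (5266 − 3890)/(7650 − 5500) = 1376/2150 = 0.64
a = 3890 − 0.64(5500) = 370
Equilibrium: Y = 370 + 0.64Y + 1574
0.36Y = 1944, so Y = 1944/0.36 = 5400

Y = 5400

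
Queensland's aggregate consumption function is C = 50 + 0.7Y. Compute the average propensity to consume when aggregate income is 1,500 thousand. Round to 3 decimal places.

APC = 0.733

C = 50 + 0.7(1500) = 1100
APC = C/Y = 1100/1500 = 0.733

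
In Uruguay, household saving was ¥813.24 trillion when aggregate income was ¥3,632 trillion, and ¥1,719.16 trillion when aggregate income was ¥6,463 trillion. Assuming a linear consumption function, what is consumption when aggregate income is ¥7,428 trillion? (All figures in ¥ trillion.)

MPS = ΔS/ΔY = (1719.16 − 813.24)/(6463 − 3632) = 905.92/2831 = 0.32
MPC = 1 − MPS = 0.68
Autonomous saving = 813.24 − 0.32(3632) = -349, so a = 349
C = 349 + 0.68(7428) = 349 + 5051.04 = 5400.04

C = 5400.04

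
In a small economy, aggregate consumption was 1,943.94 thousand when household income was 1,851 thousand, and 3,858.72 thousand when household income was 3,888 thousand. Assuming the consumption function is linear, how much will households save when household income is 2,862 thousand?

MPC = (3858.72 − 1943.94)/(3888 − 1851) = 1914.78/2037 = 0.94
a = 1943.94 − 0.94(1851) = 1943.94 − 1739.94 = 204
C = 204 + 0.94(2862) = 2894.28
S = 2862 − 2894.28 = -32.28

S = -32.28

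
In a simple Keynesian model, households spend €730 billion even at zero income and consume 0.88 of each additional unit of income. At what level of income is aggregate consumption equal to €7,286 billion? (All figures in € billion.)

Y = 7450

730 + 0.88Y = 7286
0.88Y = 6556, so Y = 6556/0.88 = 7450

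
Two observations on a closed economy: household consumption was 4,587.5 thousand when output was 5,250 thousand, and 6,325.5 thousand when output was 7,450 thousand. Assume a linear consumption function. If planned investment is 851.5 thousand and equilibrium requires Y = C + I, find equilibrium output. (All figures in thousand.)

Y = 6150

MPC = (6325.5 − 4587.5)/(7450 − 5250) = 1738/2200 = 0.79
a = 4587.5 − 0.79(5250) = 440
Equilibrium: Y = 440 + 0.79Y + 851.5
0.21Y = 1291.5, so Y = 1291.5/0.21 = 6150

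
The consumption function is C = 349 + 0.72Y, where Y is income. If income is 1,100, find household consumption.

C = 1141

C = 349 + 0.72(1100) = 349 + 792 = 1141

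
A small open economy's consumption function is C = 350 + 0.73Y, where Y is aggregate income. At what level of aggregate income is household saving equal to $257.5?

Y = 2250

S = Y − C = -350 + 0.27Y
-350 + 0.27Y = 257.5, so 0.27Y = 607.5 and Y = 2250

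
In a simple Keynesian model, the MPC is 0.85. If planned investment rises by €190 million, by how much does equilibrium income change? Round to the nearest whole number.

The multiplier is 1/(1 − MPC) = 1/0.15.
ΔY = 190/0.15 = 1266.67 ≈ 1267

ΔY ≈ 1267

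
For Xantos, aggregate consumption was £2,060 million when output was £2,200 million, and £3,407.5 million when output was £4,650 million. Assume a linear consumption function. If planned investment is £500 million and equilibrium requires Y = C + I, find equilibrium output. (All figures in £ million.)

Y = 3000

MPC = (3407.5 − 2060)/(4650 − 2200) = 1347.5/2450 = 0.55
a = 2060 − 0.55(2200) = 850
Equilibrium: Y = 850 + 0.55Y + 500
0.45Y = 1350, so Y = 1350/0.45 = 3000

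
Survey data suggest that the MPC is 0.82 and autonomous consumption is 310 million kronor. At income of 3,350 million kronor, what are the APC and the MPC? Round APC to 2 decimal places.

MPC = 0.82 (the slope of the consumption function)
C = 310 + 0.82(3350) = 3057, so APC = 3057/3350 = 0.91

APC = 0.91; MPC = 0.82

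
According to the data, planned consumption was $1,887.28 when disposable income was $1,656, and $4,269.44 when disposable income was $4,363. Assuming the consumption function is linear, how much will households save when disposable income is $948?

MPC = (4269.44 − 1887.28)/(4363 − 1656) = 2382.16/2707 = 0.88
a = 1887.28 − 0.88(1656) = 1887.28 − 1457.28 = 430
C = 430 + 0.88(948) = 1264.24
S = 948 − 1264.24 = -316.24

S = -316.24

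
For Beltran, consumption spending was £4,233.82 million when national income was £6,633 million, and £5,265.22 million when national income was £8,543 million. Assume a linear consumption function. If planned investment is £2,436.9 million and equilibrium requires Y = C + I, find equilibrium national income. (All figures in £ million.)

MPC = (5265.22 − 4233.82)/(8543 − 6633) = 1031.4/1910 = 0.54
a = 4233.82 − 0.54(6633) = 652
Equilibrium: Y = 652 + 0.54Y + 2436.9
0.46Y = 3088.9, so Y = 3088.9/0.46 = 6715

Y = 6715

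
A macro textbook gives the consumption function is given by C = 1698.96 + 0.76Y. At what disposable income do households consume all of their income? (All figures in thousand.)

Y = 7079

At break-even, C = Y: 1698.96 + 0.76Y = Y
0.24Y = 1698.96, so Y = 1698.96/0.24 = 7079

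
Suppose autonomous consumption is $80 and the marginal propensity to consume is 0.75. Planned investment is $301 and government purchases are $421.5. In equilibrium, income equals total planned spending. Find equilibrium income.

Y = 3210

Y = C + I + G = 80 + 0.75Y + 301 + 421.5
Y − 0.75Y = 802.5
0.25Y = 802.5, so Y = 802.5/0.25 = 3210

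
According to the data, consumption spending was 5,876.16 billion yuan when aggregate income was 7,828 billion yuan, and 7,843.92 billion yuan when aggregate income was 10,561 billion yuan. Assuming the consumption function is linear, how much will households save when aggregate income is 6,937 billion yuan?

MPC = (7843.92 − 5876.16)/(10561 − 7828) = 1967.76/2733 = 0.72
a = 5876.16 − 0.72(7828) = 5876.16 − 5636.16 = 240
C = 240 + 0.72(6937) = 5234.64
S = 6937 − 5234.64 = 1702.36

S = 1702.36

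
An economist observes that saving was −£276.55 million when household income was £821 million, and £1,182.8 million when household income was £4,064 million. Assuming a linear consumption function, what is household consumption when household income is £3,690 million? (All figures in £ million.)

C = 2675.5

MPS = ΔS/ΔY = (1182.8 − (-276.55))/(4064 − 821) = 1459.35/3243 = 0.45
MPC = 1 − MPS = 0.55
Autonomous saving = -276.55 − 0.45(821) = -646, so a = 646
C = 646 + 0.55(3690) = 646 + 2029.5 = 2675.5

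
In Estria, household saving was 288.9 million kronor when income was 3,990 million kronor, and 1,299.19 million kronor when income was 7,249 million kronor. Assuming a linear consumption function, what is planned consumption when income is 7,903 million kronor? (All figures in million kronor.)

MPS = ΔS/ΔY = (1299.19 − 288.9)/(7249 − 3990) = 1010.29/3259 = 0.31
MPC = 1 − MPS = 0.69
Autonomous saving = 288.9 − 0.31(3990) = -948, so a = 948
C = 948 + 0.69(7903) = 948 + 5453.07 = 6401.07

C = 6401.07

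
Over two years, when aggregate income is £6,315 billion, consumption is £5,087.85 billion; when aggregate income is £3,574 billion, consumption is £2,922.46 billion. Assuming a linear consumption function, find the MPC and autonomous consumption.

MPC = ΔC/ΔY = (5087.85 − 2922.46)/(6315 − 3574) = 2165.39/2741 = 0.79
a = C − MPC·Y = 2922.46 − 0.79(3574) = 2922.46 − 2823.46 = 99

MPC = 0.79; a = 99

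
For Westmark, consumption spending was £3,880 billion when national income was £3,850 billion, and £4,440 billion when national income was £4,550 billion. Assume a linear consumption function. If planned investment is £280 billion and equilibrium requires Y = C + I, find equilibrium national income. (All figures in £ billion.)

Y = 5400

MPC = (4440 − 3880)/(4550 − 3850) = 560/700 = 0.8
a = 3880 − 0.8(3850) = 800
Equilibrium: Y = 800 + 0.8Y + 280
0.2Y = 1080, so Y = 1080/0.2 = 5400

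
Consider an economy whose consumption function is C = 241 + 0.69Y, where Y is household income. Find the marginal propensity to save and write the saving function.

MPS = 1 − MPC = 1 − 0.69 = 0.31
S = Y − C = -241 + 0.31Y

MPS = 0.31; S = -241 + 0.31Y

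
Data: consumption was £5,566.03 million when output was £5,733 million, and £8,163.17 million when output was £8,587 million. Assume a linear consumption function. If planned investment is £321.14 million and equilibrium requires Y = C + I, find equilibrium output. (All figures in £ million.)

MPC = (8163.17 − 5566.03)/(8587 − 5733) = 2597.14/2854 = 0.91
a = 5566.03 − 0.91(5733) = 349
Equilibrium: Y = 349 + 0.91Y + 321.14
0.09Y = 670.14, so Y = 670.14/0.09 = 7446

Y = 7446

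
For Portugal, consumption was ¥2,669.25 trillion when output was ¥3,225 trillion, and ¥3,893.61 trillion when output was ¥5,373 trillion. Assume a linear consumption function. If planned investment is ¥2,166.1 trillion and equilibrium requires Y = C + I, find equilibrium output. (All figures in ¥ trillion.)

Y = 6970

MPC = (3893.61 − 2669.25)/(5373 − 3225) = 1224.36/2148 = 0.57
a = 2669.25 − 0.57(3225) = 831
Equilibrium: Y = 831 + 0.57Y + 2166.1
0.43Y = 2997.1, so Y = 2997.1/0.43 = 6970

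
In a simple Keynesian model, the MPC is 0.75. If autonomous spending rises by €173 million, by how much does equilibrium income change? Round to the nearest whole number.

The multiplier is 1/(1 − MPC) = 1/0.25.
ΔY = 173/0.25 = 692.00 ≈ 692

ΔY ≈ 692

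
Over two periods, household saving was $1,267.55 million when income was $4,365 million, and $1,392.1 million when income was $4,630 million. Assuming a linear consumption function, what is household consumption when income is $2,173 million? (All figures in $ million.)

C = 1935.69

MPS = ΔS/ΔY = (1392.1 − 1267.55)/(4630 − 4365) = 124.55/265 = 0.47
MPC = 1 − MPS = 0.53
Autonomous saving = 1267.55 − 0.47(4365) = -784, so a = 784
C = 784 + 0.53(2173) = 784 + 1151.69 = 1935.69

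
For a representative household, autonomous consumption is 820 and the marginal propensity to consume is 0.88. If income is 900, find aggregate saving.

C = 820 + 0.88(900) = 820 + 792 = 1612
S = Y − C = 900 − 1612 = -712

S = -712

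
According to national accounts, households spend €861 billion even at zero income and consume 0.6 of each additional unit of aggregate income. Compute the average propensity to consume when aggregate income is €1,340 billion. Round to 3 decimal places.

APC = 1.243

C = 861 + 0.6(1340) = 1665
APC = C/Y = 1665/1340 = 1.243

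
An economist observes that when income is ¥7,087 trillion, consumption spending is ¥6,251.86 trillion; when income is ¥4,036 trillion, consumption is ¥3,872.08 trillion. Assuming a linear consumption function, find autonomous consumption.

a = 724

MPC = ΔC/ΔY = (6251.86 − 3872.08)/(7087 − 4036) = 2379.78/3051 = 0.78
a = C − MPC·Y = 3872.08 − 0.78(4036) = 3872.08 − 3148.08 = 724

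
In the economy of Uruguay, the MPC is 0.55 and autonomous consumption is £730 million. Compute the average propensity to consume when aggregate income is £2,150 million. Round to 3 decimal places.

APC = 0.890

C = 730 + 0.55(2150) = 1912.5
APC = C/Y = 1912.5/2150 = 0.890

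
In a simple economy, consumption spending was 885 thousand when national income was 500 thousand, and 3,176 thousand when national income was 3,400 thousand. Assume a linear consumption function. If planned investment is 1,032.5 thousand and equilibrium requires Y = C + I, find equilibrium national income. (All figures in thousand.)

Y = 7250

MPC = (3176 − 885)/(3400 − 500) = 2291/2900 = 0.79
a = 885 − 0.79(500) = 490
Equilibrium: Y = 490 + 0.79Y + 1032.5
0.21Y = 1522.5, so Y = 1522.5/0.21 = 7250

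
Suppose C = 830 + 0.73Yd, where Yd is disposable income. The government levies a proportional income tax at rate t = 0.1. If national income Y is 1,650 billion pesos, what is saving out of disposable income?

S = -429.05

Yd = (1 − 0.1)(1650) = 0.9(1650) = 1485
C = 830 + 0.73(1485) = 830 + 1084.05 = 1914.05
S = Yd − C = 1485 − 1914.05 = -429.05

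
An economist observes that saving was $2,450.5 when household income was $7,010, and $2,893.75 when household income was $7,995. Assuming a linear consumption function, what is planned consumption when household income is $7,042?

MPS = ΔS/ΔY = (2893.75 − 2450.5)/(7995 − 7010) = 443.25/985 = 0.45
MPC = 1 − MPS = 0.55
Autonomous saving = 2450.5 − 0.45(7010) = -704, so a = 704
C = 704 + 0.55(7042) = 704 + 3873.1 = 4577.1

C = 4577.1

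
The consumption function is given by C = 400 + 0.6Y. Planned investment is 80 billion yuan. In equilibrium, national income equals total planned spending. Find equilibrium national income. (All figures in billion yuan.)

Y = 1200

Y = C + I = 400 + 0.6Y + 80
Y − 0.6Y = 480
0.4Y = 480, so Y = 480/0.4 = 1200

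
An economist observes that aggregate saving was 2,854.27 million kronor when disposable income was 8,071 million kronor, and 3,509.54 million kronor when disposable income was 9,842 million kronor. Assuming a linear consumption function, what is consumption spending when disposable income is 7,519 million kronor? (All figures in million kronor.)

C = 4868.97

MPS = ΔS/ΔY = (3509.54 − 2854.27)/(9842 − 8071) = 655.27/1771 = 0.37
MPC = 1 − MPS = 0.63
Autonomous saving = 2854.27 − 0.37(8071) = -132, so a = 132
C = 132 + 0.63(7519) = 132 + 4736.97 = 4868.97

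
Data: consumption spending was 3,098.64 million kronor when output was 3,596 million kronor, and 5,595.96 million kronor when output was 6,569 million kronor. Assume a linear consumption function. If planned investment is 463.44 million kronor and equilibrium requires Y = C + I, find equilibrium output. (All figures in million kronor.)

MPC = (5595.96 − 3098.64)/(6569 − 3596) = 2497.32/2973 = 0.84
a = 3098.64 − 0.84(3596) = 78
Equilibrium: Y = 78 + 0.84Y + 463.44
0.16Y = 541.44, so Y = 541.44/0.16 = 3384

Y = 3384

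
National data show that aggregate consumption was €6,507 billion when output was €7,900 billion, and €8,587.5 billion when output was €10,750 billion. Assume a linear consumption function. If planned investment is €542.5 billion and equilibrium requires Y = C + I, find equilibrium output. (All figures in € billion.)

MPC = (8587.5 − 6507)/(10750 − 7900) = 2080.5/2850 = 0.73
a = 6507 − 0.73(7900) = 740
Equilibrium: Y = 740 + 0.73Y + 542.5
0.27Y = 1282.5, so Y = 1282.5/0.27 = 4750

Y = 4750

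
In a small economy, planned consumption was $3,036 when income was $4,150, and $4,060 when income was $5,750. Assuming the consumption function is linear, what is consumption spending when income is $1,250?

MPC = (4060 − 3036)/(5750 − 4150) = 1024/1600 = 0.64
a = 3036 − 0.64(4150) = 3036 − 2656 = 380
C = 380 + 0.64(1250) = 380 + 800 = 1180

C = 1180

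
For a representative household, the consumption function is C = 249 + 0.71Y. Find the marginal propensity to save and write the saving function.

MPS = 1 − MPC = 1 − 0.71 = 0.29
S = Y − C = -249 + 0.29Y

MPS = 0.29; S = -249 + 0.29Y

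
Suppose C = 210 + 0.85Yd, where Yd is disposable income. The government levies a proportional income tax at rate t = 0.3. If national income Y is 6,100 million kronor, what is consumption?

C = 3839.5

Yd = (1 − 0.3)(6100) = 0.7(6100) = 4270
C = 210 + 0.85(4270) = 210 + 3629.5 = 3839.5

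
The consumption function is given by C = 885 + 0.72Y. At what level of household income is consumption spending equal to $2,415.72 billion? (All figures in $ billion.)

Y = 2126

885 + 0.72Y = 2415.72
0.72Y = 1530.72, so Y = 1530.72/0.72 = 2126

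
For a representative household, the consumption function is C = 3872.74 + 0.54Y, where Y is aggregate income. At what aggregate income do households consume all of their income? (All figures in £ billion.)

At break-even, C = Y: 3872.74 + 0.54Y = Y
0.46Y = 3872.74, so Y = 3872.74/0.46 = 8419

Y = 8419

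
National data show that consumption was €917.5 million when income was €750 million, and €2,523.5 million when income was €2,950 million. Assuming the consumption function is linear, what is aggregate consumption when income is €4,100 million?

MPC = (2523.5 − 917.5)/(2950 − 750) = 1606/2200 = 0.73
a = 917.5 − 0.73(750) = 917.5 − 547.5 = 370
C = 370 + 0.73(4100) = 370 + 2993 = 3363

C = 3363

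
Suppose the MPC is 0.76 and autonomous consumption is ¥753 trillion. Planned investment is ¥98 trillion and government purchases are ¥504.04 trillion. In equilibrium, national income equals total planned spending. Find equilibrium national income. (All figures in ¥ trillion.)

Y = 5646

Y = C + I + G = 753 + 0.76Y + 98 + 504.04
Y − 0.76Y = 1355.04
0.24Y = 1355.04, so Y = 1355.04/0.24 = 5646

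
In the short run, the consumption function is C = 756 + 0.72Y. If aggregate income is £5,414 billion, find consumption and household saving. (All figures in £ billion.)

C = 756 + 0.72(5414) = 756 + 3898.08 = 4654.08
S = Y − C = 5414 − 4654.08 = 759.92

C = 4654.08; S = 759.92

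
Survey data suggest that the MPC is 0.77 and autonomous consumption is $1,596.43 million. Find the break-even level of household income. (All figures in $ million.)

At break-even, C = Y: 1596.43 + 0.77Y = Y
0.23Y = 1596.43, so Y = 1596.43/0.23 = 6941

Y = 6941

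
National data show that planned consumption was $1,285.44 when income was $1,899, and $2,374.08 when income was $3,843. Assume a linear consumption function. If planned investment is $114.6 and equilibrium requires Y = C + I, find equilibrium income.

Y = 765

MPC = (2374.08 − 1285.44)/(3843 − 1899) = 1088.64/1944 = 0.56
a = 1285.44 − 0.56(1899) = 222
Equilibrium: Y = 222 + 0.56Y + 114.6
0.44Y = 336.6, so Y = 336.6/0.44 = 765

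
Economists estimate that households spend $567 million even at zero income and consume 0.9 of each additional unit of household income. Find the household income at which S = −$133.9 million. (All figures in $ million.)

Y = 4331

S = Y − C = -567 + 0.1Y
-567 + 0.1Y = -133.9, so 0.1Y = 433.1 and Y = 4331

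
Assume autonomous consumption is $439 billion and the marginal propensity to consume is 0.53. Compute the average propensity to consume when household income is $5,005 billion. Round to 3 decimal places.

APC = 0.618

C = 439 + 0.53(5005) = 3091.65
APC = C/Y = 3091.65/5005 = 0.618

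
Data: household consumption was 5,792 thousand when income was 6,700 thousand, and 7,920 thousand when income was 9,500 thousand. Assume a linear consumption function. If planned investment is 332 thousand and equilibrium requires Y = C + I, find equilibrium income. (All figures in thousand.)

Y = 4300

MPC = (7920 − 5792)/(9500 − 6700) = 2128/2800 = 0.76
a = 5792 − 0.76(6700) = 700
Equilibrium: Y = 700 + 0.76Y + 332
0.24Y = 1032, so Y = 1032/0.24 = 4300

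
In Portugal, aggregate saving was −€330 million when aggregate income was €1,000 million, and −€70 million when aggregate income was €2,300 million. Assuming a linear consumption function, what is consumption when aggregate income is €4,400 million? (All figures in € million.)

C = 4050

MPS = ΔS/ΔY = (-70 − (-330))/(2300 − 1000) = 260/1300 = 0.2
MPC = 1 − MPS = 0.8
Autonomous saving = -330 − 0.2(1000) = -530, so a = 530
C = 530 + 0.8(4400) = 530 + 3520 = 4050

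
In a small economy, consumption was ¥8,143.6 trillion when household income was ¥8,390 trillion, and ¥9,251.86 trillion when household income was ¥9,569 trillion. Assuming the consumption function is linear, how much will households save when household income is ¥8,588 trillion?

MPC = (9251.86 − 8143.6)/(9569 − 8390) = 1108.26/1179 = 0.94
a = 8143.6 − 0.94(8390) = 8143.6 − 7886.6 = 257
C = 257 + 0.94(8588) = 8329.72
S = 8588 − 8329.72 = 258.28

S = 258.28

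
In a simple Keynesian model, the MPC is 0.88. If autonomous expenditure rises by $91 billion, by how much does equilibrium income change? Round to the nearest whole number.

The multiplier is 1/(1 − MPC) = 1/0.12.
ΔY = 91/0.12 = 758.33 ≈ 758

ΔY ≈ 758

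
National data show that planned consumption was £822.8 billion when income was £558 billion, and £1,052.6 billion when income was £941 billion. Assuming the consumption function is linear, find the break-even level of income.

Y = 1220

MPC = (1052.6 − 822.8)/(941 − 558) = 229.8/383 = 0.6
a = 822.8 − 0.6(558) = 822.8 − 334.8 = 488
Break-even: Y = a/(1−MPC) = 488/0.4 = 1220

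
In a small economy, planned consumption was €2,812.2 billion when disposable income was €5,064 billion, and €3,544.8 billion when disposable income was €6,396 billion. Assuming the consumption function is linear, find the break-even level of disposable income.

MPC = (3544.8 − 2812.2)/(6396 − 5064) = 732.6/1332 = 0.55
a = 2812.2 − 0.55(5064) = 2812.2 − 2785.2 = 27
Break-even: Y = a/(1−MPC) = 27/0.45 = 60

Y = 60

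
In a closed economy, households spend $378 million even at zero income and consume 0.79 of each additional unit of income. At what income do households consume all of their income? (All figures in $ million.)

At break-even, C = Y: 378 + 0.79Y = Y
0.21Y = 378, so Y = 378/0.21 = 1800

Y = 1800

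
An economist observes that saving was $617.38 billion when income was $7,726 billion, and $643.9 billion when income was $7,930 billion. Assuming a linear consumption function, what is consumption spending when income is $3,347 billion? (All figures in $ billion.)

MPS = ΔS/ΔY = (643.9 − 617.38)/(7930 − 7726) = 26.52/204 = 0.13
MPC = 1 − MPS = 0.87
Autonomous saving = 617.38 − 0.13(7726) = -387, so a = 387
C = 387 + 0.87(3347) = 387 + 2911.89 = 3298.89

C = 3298.89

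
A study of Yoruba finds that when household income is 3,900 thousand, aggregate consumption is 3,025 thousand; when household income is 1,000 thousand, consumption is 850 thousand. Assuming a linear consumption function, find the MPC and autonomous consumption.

MPC = ΔC/ΔY = (3025 − 850)/(3900 − 1000) = 2175/2900 = 0.75
a = C − MPC·Y = 850 − 0.75(1000) = 850 − 750 = 100

MPC = 0.75; a = 100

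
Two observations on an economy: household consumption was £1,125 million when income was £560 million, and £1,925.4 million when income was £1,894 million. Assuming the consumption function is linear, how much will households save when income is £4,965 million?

MPC = (1925.4 − 1125)/(1894 − 560) = 800.4/1334 = 0.6
a = 1125 − 0.6(560) = 1125 − 336 = 789
C = 789 + 0.6(4965) = 3768
S = 4965 − 3768 = 1197

S = 1197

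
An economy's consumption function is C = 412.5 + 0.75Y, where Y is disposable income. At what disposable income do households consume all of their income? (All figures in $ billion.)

Y = 1650

At break-even, C = Y: 412.5 + 0.75Y = Y
0.25Y = 412.5, so Y = 412.5/0.25 = 1650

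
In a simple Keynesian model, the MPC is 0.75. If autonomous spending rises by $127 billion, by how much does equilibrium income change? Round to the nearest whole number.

The multiplier is 1/(1 − MPC) = 1/0.25.
ΔY = 127/0.25 = 508.00 ≈ 508

ΔY ≈ 508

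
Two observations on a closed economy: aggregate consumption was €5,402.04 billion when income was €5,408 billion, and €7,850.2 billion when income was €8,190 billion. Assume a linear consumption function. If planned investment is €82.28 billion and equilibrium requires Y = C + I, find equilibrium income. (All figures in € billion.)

MPC = (7850.2 − 5402.04)/(8190 − 5408) = 2448.16/2782 = 0.88
a = 5402.04 − 0.88(5408) = 643
Equilibrium: Y = 643 + 0.88Y + 82.28
0.12Y = 725.28, so Y = 725.28/0.12 = 6044

Y = 6044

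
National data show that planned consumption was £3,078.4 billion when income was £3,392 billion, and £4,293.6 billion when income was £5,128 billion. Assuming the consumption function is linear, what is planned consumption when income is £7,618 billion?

MPC = (4293.6 − 3078.4)/(5128 − 3392) = 1215.2/1736 = 0.7
a = 3078.4 − 0.7(3392) = 3078.4 − 2374.4 = 704
C = 704 + 0.7(7618) = 704 + 5332.6 = 6036.6

C = 6036.6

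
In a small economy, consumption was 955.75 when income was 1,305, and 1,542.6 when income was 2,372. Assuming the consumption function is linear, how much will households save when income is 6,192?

MPC = (1542.6 − 955.75)/(2372 − 1305) = 586.85/1067 = 0.55
a = 955.75 − 0.55(1305) = 955.75 − 717.75 = 238
C = 238 + 0.55(6192) = 3643.6
S = 6192 − 3643.6 = 2548.4

S = 2548.4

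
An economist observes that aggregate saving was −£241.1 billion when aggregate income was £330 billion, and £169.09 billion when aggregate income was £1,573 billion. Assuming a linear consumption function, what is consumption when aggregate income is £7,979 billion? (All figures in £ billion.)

C = 5695.93

MPS = ΔS/ΔY = (169.09 − (-241.1))/(1573 − 330) = 410.19/1243 = 0.33
MPC = 1 − MPS = 0.67
Autonomous saving = -241.1 − 0.33(330) = -350, so a = 350
C = 350 + 0.67(7979) = 350 + 5345.93 = 5695.93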